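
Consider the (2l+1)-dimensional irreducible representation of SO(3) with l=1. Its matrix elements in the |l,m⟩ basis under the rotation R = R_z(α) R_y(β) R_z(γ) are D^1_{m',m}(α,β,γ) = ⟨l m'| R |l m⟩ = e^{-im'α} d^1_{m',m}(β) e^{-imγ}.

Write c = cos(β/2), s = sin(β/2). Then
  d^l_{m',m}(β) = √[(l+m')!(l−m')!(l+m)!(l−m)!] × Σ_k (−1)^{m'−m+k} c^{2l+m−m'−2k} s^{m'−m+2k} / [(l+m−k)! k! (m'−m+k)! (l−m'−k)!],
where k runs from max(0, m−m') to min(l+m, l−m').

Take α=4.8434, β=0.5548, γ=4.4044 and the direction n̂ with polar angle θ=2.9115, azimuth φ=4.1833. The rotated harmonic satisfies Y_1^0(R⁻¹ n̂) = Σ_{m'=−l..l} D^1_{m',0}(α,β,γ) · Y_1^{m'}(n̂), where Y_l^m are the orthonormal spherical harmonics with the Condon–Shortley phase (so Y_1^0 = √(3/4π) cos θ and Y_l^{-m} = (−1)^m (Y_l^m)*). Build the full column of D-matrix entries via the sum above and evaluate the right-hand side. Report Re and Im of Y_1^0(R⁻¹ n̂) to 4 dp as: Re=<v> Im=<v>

Need the full column D^1_{m',0} for m'=−1..1 at α=4.8434, β=0.5548, γ=4.4044.
cos(β/2)=0.961771, sin(β/2)=0.273856
d^1_{-1,0}: single k=1 term ⇒ +0.372485;  D = +0.048660-0.369293i
d^1_{0,0}: k∈[0..1] ⇒ +0.925003 -0.074997 = +0.850006;  D = +0.850006+0.000000i
d^1_{1,0}: single k=0 term ⇒ -0.372485;  D = -0.048660-0.369293i
Y_1^{m'}(θ=2.9115,φ=4.1833) and Σ D·Y over m':
  (+0.0487-0.3693i)·(-0.0398+0.0680i)  (+0.8500+0.0000i)·(-0.4757+0.0000i)  (-0.0487-0.3693i)·(+0.0398+0.0680i)
Y_1^0(R⁻¹ n̂) = -0.358000+0.000000i

Re=-0.3580 Im=0.0000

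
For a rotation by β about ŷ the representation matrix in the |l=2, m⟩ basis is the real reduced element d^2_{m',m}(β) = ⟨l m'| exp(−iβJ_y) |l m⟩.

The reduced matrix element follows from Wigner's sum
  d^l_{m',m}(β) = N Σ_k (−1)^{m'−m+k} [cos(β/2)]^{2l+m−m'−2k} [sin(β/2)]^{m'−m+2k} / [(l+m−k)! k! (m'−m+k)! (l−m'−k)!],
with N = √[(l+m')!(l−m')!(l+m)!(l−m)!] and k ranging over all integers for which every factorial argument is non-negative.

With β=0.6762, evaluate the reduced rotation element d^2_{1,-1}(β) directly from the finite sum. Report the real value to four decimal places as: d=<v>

d^2_{1,-1}(β=0.6762) via Wigner's sum:
c=cos(0.6762/2)=0.943387, s=sin(0.6762/2)=0.331695; N=√[6·1·1·6]=6.000000
k∈{0,1} keeps every argument non-negative
  k=0: (−1)^2·6.0000/(2)·0.9434^2·0.3317^2 = +0.293751
  k=1: (−1)^3·6.0000/(6)·0.9434^0·0.3317^4 = -0.012105
d^2_{1,-1}(0.6762) = +0.293751 -0.012105 = +0.281646

d=0.2816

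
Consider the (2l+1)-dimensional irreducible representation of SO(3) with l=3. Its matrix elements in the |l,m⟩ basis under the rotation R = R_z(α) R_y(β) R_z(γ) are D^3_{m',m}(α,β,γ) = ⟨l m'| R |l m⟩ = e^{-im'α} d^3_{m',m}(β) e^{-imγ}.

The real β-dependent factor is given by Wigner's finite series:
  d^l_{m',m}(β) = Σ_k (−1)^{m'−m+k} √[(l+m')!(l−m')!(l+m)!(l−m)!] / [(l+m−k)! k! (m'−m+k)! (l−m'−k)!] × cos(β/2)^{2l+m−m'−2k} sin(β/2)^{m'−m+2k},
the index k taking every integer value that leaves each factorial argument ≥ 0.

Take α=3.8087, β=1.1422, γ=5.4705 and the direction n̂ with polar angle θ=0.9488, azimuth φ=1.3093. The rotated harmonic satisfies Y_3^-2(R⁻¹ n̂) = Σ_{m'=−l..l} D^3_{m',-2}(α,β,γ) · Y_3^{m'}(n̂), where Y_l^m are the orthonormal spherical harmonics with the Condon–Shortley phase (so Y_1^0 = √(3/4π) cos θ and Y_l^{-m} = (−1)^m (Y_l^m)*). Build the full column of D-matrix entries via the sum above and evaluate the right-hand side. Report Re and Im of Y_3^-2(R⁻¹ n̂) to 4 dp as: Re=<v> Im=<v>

Re=0.2860 Im=0.1289

Need the full column D^3_{m',-2} for m'=−3..3 at α=3.8087, β=1.1422, γ=5.4705.
cos(β/2)=0.841307, sin(β/2)=0.540558
d^3_{-3,-2}: single k=1 term ⇒ +0.558072;  D = -0.519095-0.204900i
d^3_{-2,-2}: k∈[0..1] ⇒ +0.354590 -0.731934 = -0.377344;  D = -0.361463+0.108320i
d^3_{-1,-2}: k∈[0..1] ⇒ -0.720467 +0.594867 = -0.125601;  D = +0.072213-0.102766i
d^3_{0,-2}: k∈[0..1] ⇒ +0.801794 -0.331008 = +0.470786;  D = -0.025680-0.470085i
d^3_{1,-2}: k∈[0..1] ⇒ -0.594867 +0.122791 = -0.472076;  D = -0.311876-0.354386i
d^3_{2,-2}: k∈[0..1] ⇒ +0.302167 -0.024949 = +0.277218;  D = -0.272639-0.050178i
d^3_{3,-2}: single k=0 term ⇒ -0.095113;  D = -0.084140+0.044351i
Y_3^{m'}(θ=0.9488,φ=1.3093) and Σ D·Y over m':
  (-0.5191-0.2049i)·(-0.1582+0.1585i)  (-0.3615+0.1083i)·(-0.3407-0.1964i)  (+0.0722-0.1028i)·(+0.0474-0.1770i)  (-0.0257-0.4701i)·(-0.2832+0.0000i)  (-0.3119-0.3544i)·(-0.0474-0.1770i)  (-0.2726-0.0502i)·(-0.3407+0.1964i)  (-0.0841+0.0444i)·(+0.1582+0.1585i)
Y_3^-2(R⁻¹ n̂) = +0.286034+0.128919i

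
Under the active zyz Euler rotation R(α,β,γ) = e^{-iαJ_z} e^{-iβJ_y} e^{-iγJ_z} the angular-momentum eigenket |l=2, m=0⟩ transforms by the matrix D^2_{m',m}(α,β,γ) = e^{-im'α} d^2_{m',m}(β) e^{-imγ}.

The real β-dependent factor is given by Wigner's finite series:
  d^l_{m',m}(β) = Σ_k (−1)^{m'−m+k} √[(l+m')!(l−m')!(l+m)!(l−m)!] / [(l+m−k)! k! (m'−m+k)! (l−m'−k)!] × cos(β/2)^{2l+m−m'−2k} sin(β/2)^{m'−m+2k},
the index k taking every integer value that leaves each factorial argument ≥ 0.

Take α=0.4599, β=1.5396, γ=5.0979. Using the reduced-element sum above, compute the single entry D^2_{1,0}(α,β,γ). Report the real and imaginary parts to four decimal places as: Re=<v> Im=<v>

First d^2_{1,0}(β=1.5396), then the phase factors e^{-i(1)α} and e^{-i(0)γ}:
With c≡cos(β/2)=0.718050 and s≡sin(β/2)=0.695992, N=[6·1·2·2]^{1/2}=4.898979
The bounds max(0,m−m')=0 and min(l+m,l−m')=1 give 2 terms
  k=0: (−1)^1·4.8990/(2)·0.7180^3·0.6960^1 = -0.631166
  k=1: (−1)^2·4.8990/(2)·0.7180^1·0.6960^3 = +0.592983
d^2_{1,0}(1.5396) = -0.631166 +0.592983 = -0.038183
D = (+0.896097-0.443858i)·(-0.038183)·(+1.000000+0.000000i) = -0.034215+0.016948i

Re=-0.0342 Im=0.0169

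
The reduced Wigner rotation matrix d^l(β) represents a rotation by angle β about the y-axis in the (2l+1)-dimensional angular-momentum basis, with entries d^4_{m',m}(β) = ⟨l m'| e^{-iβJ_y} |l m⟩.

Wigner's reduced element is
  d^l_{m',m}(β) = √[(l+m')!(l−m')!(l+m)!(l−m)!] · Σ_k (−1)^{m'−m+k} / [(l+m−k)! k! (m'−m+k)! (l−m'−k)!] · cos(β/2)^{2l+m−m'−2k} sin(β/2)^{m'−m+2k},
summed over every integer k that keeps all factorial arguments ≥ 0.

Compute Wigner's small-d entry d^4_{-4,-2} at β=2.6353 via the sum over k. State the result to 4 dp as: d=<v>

d^4_{-4,-2}(β=2.6353) via Wigner's sum:
With c≡cos(β/2)=0.250451 and s≡sin(β/2)=0.968129, N=[1·40320·2·720]^{1/2}=7619.763776
k: max(0,(-2)−(-4))=2 … min(4+(-2),4−(-4))=2
  k=2: (−1)^0·7619.7638/(1440)·0.2505^6·0.9681^2 = +0.001224
d^4_{-4,-2}(2.6353) = +0.001224

d=0.0012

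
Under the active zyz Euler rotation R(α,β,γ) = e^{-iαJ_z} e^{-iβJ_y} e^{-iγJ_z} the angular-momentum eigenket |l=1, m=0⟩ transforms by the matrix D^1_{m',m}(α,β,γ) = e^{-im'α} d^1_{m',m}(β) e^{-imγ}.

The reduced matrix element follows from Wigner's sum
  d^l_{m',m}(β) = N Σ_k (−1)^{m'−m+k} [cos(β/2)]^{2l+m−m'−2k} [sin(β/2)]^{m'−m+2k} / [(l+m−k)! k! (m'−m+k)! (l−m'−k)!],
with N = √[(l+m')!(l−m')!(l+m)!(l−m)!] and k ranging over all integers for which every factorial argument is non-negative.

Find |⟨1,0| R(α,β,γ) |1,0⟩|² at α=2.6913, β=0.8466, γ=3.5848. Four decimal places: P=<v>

P=0.4390

First d^1_{0,0}(β=0.8466), then the phase factors e^{-i(0)α} and e^{-i(0)γ}:
c=cos(0.8466/2)=0.911738, s=sin(0.8466/2)=0.410771; N=√[1·1·1·1]=1.000000
Admissible k: 0..1 (factorial args all ≥0)
  k=0: (−1)^0·1.0000/(1)·0.9117^2·0.4108^0 = +0.831267
  k=1: (−1)^1·1.0000/(1)·0.9117^0·0.4108^2 = -0.168733
d^1_{0,0}(0.8466) = +0.831267 -0.168733 = +0.662534
|D^1_{0,0}|² = |d^1_{0,0}(β)|² = (+0.662534)² = 0.438951 (the z-rotation phases have unit modulus)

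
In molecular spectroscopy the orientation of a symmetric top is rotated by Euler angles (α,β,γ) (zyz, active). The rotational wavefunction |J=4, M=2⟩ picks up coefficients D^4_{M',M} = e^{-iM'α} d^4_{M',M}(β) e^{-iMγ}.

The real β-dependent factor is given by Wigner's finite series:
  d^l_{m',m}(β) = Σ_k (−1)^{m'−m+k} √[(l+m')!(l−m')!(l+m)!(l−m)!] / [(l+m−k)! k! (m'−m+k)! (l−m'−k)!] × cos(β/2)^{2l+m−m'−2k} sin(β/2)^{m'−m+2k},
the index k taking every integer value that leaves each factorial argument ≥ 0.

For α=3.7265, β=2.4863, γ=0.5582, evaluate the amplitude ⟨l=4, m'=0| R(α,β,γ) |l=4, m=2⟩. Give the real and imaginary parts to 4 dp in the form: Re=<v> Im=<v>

Re=0.2191 Im=-0.4485

First d^4_{0,2}(β=2.4863), then the phase factors e^{-i(0)α} and e^{-i(2)γ}:
With c≡cos(β/2)=0.321815 and s≡sin(β/2)=0.946802, N=[24·24·720·2]^{1/2}=910.735966
k∈{2,3,4} keeps every argument non-negative
  k=2: (−1)^0·910.7360/(96)·0.3218^6·0.9468^2 = +0.009447
  k=3: (−1)^1·910.7360/(36)·0.3218^4·0.9468^4 = -0.218049
  k=4: (−1)^2·910.7360/(96)·0.3218^2·0.9468^6 = +0.707768
d^4_{0,2}(2.4863) = +0.009447 -0.218049 +0.707768 = +0.499166
D = (+1.000000+0.000000i)·(+0.499166)·(+0.438920-0.898526i) = +0.219094-0.448513i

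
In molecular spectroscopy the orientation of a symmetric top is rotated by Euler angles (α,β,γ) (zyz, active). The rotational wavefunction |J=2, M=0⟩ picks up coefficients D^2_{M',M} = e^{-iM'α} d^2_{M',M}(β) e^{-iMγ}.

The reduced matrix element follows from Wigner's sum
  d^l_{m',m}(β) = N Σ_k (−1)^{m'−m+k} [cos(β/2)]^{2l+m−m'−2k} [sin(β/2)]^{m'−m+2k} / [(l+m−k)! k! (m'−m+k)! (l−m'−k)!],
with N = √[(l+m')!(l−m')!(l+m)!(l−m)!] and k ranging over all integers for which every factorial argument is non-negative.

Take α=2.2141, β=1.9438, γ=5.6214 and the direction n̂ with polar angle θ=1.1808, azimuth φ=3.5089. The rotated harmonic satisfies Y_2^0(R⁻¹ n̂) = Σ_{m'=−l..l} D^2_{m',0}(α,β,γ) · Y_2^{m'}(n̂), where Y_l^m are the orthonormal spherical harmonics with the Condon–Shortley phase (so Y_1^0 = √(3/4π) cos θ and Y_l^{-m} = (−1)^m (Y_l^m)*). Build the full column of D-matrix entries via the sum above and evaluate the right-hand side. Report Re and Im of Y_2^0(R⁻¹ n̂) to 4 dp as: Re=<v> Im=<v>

Re=-0.3066 Im=0.0000

Need the full column D^2_{m',0} for m'=−2..2 at α=2.2141, β=1.9438, γ=5.6214.
cos(β/2)=0.563731, sin(β/2)=0.825958
d^2_{-2,0}: single k=2 term ⇒ +0.531051;  D = -0.148896-0.509750i
d^2_{-1,0}: k∈[1..2] ⇒ +0.362452 -0.778076 = -0.415624;  D = +0.249309-0.332549i
d^2_{0,0}: k∈[0..2] ⇒ +0.100992 -0.867202 +0.465407 = -0.300803;  D = -0.300803+0.000000i
d^2_{1,0}: k∈[0..1] ⇒ -0.362452 +0.778076 = +0.415624;  D = -0.249309-0.332549i
d^2_{2,0}: single k=0 term ⇒ +0.531051;  D = -0.148896+0.509750i
Y_2^{m'}(θ=1.1808,φ=3.5089) and Σ D·Y over m':
  (-0.1489-0.5097i)·(+0.2452-0.2215i)  (+0.2493-0.3325i)·(-0.2535+0.0976i)  (-0.3008+0.0000i)·(-0.1786+0.0000i)  (-0.2493-0.3325i)·(+0.2535+0.0976i)  (-0.1489+0.5097i)·(+0.2452+0.2215i)
Y_2^0(R⁻¹ n̂) = -0.306641+0.000000i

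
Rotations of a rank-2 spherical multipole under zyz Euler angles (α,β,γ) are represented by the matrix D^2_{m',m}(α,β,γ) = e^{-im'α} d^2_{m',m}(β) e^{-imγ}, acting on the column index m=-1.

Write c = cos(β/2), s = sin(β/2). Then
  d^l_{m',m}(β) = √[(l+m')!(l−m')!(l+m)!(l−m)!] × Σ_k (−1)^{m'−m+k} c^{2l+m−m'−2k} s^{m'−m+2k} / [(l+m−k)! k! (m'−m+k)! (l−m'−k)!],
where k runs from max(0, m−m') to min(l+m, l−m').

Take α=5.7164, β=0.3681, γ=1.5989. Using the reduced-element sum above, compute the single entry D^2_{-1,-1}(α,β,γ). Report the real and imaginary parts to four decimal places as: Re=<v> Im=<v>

Re=0.4294 Im=0.7185

Split into d^2_{-1,-1}(β=0.3681) × two z-phases.
c=cos(0.3681/2)=0.983111, s=sin(0.3681/2)=0.183013; N=√[1·6·1·6]=6.000000
k: max(0,(-1)−(-1))=0 … min(2+(-1),2−(-1))=1
  k=0: (−1)^0·6.0000/(6)·0.9831^4·0.1830^0 = +0.934135
  k=1: (−1)^1·6.0000/(2)·0.9831^2·0.1830^2 = -0.097115
d^2_{-1,-1}(0.3681) = +0.934135 -0.097115 = +0.837019
Phases: e^{-i·(-1)·5.7164}=+0.843631-0.536923i, e^{-i·(-1)·1.5989}=-0.028100+0.999605i ⇒ D=+0.429395+0.718485i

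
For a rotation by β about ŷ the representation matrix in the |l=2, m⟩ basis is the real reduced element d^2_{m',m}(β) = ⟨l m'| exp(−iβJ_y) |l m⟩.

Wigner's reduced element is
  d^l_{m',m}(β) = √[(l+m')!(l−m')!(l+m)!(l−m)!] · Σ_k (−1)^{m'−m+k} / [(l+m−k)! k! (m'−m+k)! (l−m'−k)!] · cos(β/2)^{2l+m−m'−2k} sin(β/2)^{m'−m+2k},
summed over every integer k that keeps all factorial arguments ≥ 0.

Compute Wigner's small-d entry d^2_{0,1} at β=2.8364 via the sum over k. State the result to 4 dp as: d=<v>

d^2_{0,1}(β=2.8364) via Wigner's sum:
c=cos(2.8364/2)=0.152005, s=sin(2.8364/2)=0.988380; N=√[2·2·6·1]=4.898979
The bounds max(0,m−m')=1 and min(l+m,l−m')=2 give 2 terms
  k=1: (−1)^0·4.8990/(2)·0.1520^3·0.9884^1 = +0.008503
  k=2: (−1)^1·4.8990/(2)·0.1520^1·0.9884^3 = -0.359505
d^2_{0,1}(2.8364) = +0.008503 -0.359505 = -0.351002

d=-0.3510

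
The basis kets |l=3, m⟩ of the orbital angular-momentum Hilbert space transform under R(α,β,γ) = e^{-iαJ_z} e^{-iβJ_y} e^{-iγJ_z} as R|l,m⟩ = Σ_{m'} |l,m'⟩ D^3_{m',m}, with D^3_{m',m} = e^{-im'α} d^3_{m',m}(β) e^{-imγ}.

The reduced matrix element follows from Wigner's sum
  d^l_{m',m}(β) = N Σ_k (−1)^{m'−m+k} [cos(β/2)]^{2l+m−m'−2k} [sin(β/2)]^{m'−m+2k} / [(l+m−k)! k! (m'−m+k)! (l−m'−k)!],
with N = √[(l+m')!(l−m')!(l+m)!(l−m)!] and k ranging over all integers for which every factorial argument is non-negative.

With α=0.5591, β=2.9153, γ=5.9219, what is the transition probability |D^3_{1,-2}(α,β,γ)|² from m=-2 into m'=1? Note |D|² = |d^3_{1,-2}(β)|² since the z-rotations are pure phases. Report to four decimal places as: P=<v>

P=0.1135

D^3_{1,-2}(0.5591,2.9153,5.9219) = e^{-i·1·0.5591}·d^3_{1,-2}(2.9153)·e^{-i·-2·5.9219}. Compute d first:
Half-angle: c=0.112905, s=0.993606. N=√(24·2·1·120)=75.894664
k∈{0,1} keeps every argument non-negative
  k=0: (−1)^3·75.8947/(12)·0.1129^3·0.9936^3 = -0.008929
  k=1: (−1)^4·75.8947/(24)·0.1129^1·0.9936^5 = +0.345767
d^3_{1,-2}(2.9153) = -0.008929 +0.345767 = +0.336838
|D^3_{1,-2}|² = |d^3_{1,-2}(β)|² = (+0.336838)² = 0.113460 (the z-rotation phases have unit modulus)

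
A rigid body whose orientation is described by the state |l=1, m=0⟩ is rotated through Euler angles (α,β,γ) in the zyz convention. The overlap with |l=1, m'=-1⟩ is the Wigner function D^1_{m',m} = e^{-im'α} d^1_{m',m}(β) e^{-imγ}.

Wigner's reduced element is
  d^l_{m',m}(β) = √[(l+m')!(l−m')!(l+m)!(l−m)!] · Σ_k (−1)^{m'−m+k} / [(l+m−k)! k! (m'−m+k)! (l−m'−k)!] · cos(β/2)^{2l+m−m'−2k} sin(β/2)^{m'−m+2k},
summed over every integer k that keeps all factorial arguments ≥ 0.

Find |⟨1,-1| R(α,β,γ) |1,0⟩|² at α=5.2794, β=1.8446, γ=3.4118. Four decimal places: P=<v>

P=0.4634

D^1_{-1,0}(5.2794,1.8446,3.4118) = e^{-i·-1·5.2794}·d^1_{-1,0}(1.8446)·e^{-i·0·3.4118}. Compute d first:
c=cos(1.8446/2)=0.603989, s=sin(1.8446/2)=0.796993; N=√[1·2·1·1]=1.414214
Admissible k: 1..1 (factorial args all ≥0)
  k=1: (−1)^0·1.4142/(1)·0.6040^1·0.7970^1 = +0.680767
d^1_{-1,0}(1.8446) = +0.680767
|D^1_{-1,0}|² = |d^1_{-1,0}(β)|² = (+0.680767)² = 0.463443 (the z-rotation phases have unit modulus)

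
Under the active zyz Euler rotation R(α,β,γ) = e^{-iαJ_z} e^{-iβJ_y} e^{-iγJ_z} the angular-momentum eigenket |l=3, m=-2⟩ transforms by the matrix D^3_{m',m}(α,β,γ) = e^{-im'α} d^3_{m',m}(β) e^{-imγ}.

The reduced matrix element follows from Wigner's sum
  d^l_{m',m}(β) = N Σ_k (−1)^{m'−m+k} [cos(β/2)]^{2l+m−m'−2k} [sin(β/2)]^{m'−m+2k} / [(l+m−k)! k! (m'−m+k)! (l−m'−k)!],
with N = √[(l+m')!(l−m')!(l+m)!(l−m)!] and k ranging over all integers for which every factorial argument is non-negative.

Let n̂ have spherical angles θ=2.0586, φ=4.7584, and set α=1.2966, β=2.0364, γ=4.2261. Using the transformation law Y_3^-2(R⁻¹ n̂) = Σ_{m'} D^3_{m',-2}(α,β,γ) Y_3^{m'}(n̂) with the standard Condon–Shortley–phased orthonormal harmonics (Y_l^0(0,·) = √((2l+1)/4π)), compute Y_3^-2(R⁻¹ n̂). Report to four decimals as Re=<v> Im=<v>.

Need the full column D^3_{m',-2} for m'=−3..3 at α=1.2966, β=2.0364, γ=4.2261.
cos(β/2)=0.524899, sin(β/2)=0.851165
d^3_{-3,-2}: single k=1 term ⇒ +0.083074;  D = +0.080992-0.018483i
d^3_{-2,-2}: k∈[0..1] ⇒ +0.020915 -0.274979 = -0.254064;  D = -0.012654+0.253749i
d^3_{-1,-2}: k∈[0..1] ⇒ -0.107249 +0.564024 = +0.456775;  D = -0.433006-0.145429i
d^3_{0,-2}: k∈[0..1] ⇒ +0.301225 -0.792075 = -0.490850;  D = +0.276433-0.405609i
d^3_{1,-2}: k∈[0..1] ⇒ -0.564024 +0.741555 = +0.177531;  D = +0.114149+0.135968i
d^3_{2,-2}: k∈[0..1] ⇒ +0.723062 -0.380261 = +0.342801;  D = +0.312420-0.141090i
d^3_{3,-2}: single k=0 term ⇒ -0.574406;  D = +0.085832+0.567957i
Y_3^{m'}(θ=2.0586,φ=4.7584) and Σ D·Y over m':
  (+0.0810-0.0185i)·(-0.0396-0.2849i)  (-0.0127+0.2537i)·(+0.3722-0.0343i)  (-0.4330-0.1454i)·(+0.0013+0.0280i)  (+0.2764-0.4056i)·(+0.3326+0.0000i)  (+0.1141+0.1360i)·(-0.0013+0.0280i)  (+0.3124-0.1411i)·(+0.3722+0.0343i)  (+0.0858+0.5680i)·(+0.0396-0.2849i)
Y_3^-2(R⁻¹ n̂) = +0.373351-0.115433i

Re=0.3734 Im=-0.1154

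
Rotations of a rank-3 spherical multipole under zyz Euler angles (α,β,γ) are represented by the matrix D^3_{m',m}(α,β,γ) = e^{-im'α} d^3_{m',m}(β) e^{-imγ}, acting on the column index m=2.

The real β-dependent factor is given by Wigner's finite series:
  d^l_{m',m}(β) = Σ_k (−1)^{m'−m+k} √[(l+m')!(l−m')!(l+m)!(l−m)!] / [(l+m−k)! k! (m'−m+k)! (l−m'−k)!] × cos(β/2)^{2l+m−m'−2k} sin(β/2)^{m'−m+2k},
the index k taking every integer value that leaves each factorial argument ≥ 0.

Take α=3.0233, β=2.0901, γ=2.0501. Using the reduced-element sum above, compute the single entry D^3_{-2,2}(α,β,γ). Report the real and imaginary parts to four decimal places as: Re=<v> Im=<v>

Re=-0.1050 Im=0.2662

D^3_{-2,2}(3.0233,2.0901,2.0501) = e^{-i·-2·3.0233}·d^3_{-2,2}(2.0901)·e^{-i·2·2.0501}. Compute d first:
Half-angle: c=0.501859, s=0.864950. N=√(1·120·120·1)=120.000000
Admissible k: 4..5 (factorial args all ≥0)
  k=4: (−1)^0·120.0000/(24)·0.5019^2·0.8649^4 = +0.704849
  k=5: (−1)^1·120.0000/(120)·0.5019^0·0.8649^6 = -0.418740
d^3_{-2,2}(2.0901) = +0.704849 -0.418740 = +0.286109
D = (+0.972144-0.234384i)·(+0.286109)·(-0.574660+0.818392i) = -0.104954+0.266163i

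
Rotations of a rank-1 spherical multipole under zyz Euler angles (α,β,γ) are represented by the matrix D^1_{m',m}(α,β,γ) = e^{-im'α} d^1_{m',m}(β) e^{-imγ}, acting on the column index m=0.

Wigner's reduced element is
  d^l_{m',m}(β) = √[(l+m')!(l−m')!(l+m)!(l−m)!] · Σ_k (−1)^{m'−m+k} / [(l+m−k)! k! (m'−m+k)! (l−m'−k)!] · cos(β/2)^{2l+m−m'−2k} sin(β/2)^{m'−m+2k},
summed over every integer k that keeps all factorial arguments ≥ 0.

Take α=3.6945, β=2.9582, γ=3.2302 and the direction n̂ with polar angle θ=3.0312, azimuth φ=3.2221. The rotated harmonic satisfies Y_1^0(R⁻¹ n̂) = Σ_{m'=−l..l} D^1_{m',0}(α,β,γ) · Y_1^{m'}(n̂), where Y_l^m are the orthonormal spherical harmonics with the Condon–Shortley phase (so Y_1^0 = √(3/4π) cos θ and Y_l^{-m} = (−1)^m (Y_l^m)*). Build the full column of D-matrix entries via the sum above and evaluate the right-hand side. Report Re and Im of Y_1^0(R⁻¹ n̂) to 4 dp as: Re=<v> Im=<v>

Re=0.4862 Im=0.0000

Need the full column D^1_{m',0} for m'=−1..1 at α=3.6945, β=2.9582, γ=3.2302.
cos(β/2)=0.091568, sin(β/2)=0.995799
d^1_{-1,0}: single k=1 term ⇒ +0.128953;  D = -0.109739-0.067721i
d^1_{0,0}: k∈[0..1] ⇒ +0.008385 -0.991615 = -0.983231;  D = -0.983231+0.000000i
d^1_{1,0}: single k=0 term ⇒ -0.128953;  D = +0.109739-0.067721i
Y_1^{m'}(θ=3.0312,φ=3.2221) and Σ D·Y over m':
  (-0.1097-0.0677i)·(-0.0379+0.0031i)  (-0.9832+0.0000i)·(-0.4856+0.0000i)  (+0.1097-0.0677i)·(+0.0379+0.0031i)
Y_1^0(R⁻¹ n̂) = +0.486226+0.000000i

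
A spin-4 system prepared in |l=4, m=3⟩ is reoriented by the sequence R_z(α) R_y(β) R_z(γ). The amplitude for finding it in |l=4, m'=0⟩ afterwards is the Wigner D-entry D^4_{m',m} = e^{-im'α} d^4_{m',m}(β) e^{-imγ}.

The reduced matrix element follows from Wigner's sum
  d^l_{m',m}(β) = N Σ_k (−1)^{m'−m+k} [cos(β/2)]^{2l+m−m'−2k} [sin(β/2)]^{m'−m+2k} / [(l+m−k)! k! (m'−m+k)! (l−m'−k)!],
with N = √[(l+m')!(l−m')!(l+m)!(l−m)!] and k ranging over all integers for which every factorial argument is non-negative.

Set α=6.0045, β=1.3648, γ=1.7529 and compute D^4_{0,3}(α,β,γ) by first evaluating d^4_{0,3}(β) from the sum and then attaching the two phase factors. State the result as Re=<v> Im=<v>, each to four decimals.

Re=0.1474 Im=0.2424

Split into d^4_{0,3}(β=1.3648) × two z-phases.
c=cos(1.3648/2)=0.776061, s=sin(1.3648/2)=0.630657; N=√[24·24·5040·1]=1703.830978
k: max(0,(3)−(0))=3 … min(4+(3),4−(0))=4
  k=3: (−1)^0·1703.8310/(144)·0.7761^5·0.6307^3 = +0.835458
  k=4: (−1)^1·1703.8310/(144)·0.7761^3·0.6307^5 = -0.551721
d^4_{0,3}(1.3648) = +0.835458 -0.551721 = +0.283737
Phases: e^{-i·(0)·6.0045}=+1.000000+0.000000i, e^{-i·(3)·1.7529}=+0.519539+0.854447i ⇒ D=+0.147412+0.242438i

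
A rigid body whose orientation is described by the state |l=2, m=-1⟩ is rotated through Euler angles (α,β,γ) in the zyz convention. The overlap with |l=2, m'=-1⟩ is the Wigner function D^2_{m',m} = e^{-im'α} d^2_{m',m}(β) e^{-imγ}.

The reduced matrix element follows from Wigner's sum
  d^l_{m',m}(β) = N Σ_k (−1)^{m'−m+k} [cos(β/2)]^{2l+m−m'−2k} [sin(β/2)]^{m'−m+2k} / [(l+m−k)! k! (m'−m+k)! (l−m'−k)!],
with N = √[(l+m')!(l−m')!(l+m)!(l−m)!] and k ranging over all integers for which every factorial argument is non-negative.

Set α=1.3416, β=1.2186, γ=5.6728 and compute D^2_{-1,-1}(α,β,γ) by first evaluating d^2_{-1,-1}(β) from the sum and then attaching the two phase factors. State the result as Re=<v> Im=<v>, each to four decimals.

Split into d^2_{-1,-1}(β=1.2186) × two z-phases.
Half-angle: c=0.820049, s=0.572294. N=√(1·6·1·6)=6.000000
k: max(0,(-1)−(-1))=0 … min(2+(-1),2−(-1))=1
  k=0: (−1)^0·6.0000/(6)·0.8200^4·0.5723^0 = +0.452229
  k=1: (−1)^1·6.0000/(2)·0.8200^2·0.5723^2 = -0.660752
d^2_{-1,-1}(1.2186) = +0.452229 -0.660752 = -0.208522
Phases: e^{-i·(-1)·1.3416}=+0.227195+0.973849i, e^{-i·(-1)·5.6728}=+0.819427-0.573183i ⇒ D=-0.155217-0.139246i

Re=-0.1552 Im=-0.1392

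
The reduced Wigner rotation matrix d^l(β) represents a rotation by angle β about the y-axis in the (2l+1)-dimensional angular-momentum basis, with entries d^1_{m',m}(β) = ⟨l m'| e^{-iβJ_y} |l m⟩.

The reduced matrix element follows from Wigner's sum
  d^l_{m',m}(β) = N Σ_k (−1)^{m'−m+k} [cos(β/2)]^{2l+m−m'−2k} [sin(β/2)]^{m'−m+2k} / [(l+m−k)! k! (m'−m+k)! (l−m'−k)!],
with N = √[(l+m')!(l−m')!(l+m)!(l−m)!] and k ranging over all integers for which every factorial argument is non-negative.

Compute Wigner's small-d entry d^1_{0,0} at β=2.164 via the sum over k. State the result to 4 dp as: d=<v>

d=-0.5590

d^1_{0,0}(β=2.164) via Wigner's sum:
Half-angle: c=0.469564, s=0.882899. N=√(1·1·1·1)=1.000000
Admissible k: 0..1 (factorial args all ≥0)
  k=0: (−1)^0·1.0000/(1)·0.4696^2·0.8829^0 = +0.220490
  k=1: (−1)^1·1.0000/(1)·0.4696^0·0.8829^2 = -0.779510
d^1_{0,0}(2.164) = +0.220490 -0.779510 = -0.559020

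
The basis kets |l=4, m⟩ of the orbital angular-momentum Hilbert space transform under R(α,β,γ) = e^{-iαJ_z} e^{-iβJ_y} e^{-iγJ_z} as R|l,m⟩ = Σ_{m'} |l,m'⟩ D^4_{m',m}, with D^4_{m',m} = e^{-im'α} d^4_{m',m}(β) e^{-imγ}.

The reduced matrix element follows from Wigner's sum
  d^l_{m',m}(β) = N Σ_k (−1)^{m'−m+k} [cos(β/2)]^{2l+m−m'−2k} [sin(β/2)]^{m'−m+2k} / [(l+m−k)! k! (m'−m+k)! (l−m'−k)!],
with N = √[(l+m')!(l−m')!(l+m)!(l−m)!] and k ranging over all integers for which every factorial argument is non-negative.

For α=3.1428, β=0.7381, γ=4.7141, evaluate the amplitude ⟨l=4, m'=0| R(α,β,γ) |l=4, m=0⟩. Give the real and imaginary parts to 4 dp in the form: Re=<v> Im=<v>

Re=-0.3670 Im=0.0000

First d^4_{0,0}(β=0.7381), then the phase factors e^{-i(0)α} and e^{-i(0)γ}:
With c≡cos(β/2)=0.932670 and s≡sin(β/2)=0.360730, N=[24·24·24·24]^{1/2}=576.000000
The bounds max(0,m−m')=0 and min(l+m,l−m')=4 give 5 terms
  k=0: (−1)^0·576.0000/(576)·0.9327^8·0.3607^0 = +0.572566
  k=1: (−1)^1·576.0000/(36)·0.9327^6·0.3607^2 = -1.370417
  k=2: (−1)^2·576.0000/(16)·0.9327^4·0.3607^4 = +0.461256
  k=3: (−1)^3·576.0000/(36)·0.9327^2·0.3607^6 = -0.030667
  k=4: (−1)^4·576.0000/(576)·0.9327^0·0.3607^8 = +0.000287
d^4_{0,0}(0.7381) = +0.572566 -1.370417 +0.461256 -0.030667 +0.000287 = -0.366974
D = (+1.000000+0.000000i)·(-0.366974)·(+1.000000+0.000000i) = -0.366974+0.000000i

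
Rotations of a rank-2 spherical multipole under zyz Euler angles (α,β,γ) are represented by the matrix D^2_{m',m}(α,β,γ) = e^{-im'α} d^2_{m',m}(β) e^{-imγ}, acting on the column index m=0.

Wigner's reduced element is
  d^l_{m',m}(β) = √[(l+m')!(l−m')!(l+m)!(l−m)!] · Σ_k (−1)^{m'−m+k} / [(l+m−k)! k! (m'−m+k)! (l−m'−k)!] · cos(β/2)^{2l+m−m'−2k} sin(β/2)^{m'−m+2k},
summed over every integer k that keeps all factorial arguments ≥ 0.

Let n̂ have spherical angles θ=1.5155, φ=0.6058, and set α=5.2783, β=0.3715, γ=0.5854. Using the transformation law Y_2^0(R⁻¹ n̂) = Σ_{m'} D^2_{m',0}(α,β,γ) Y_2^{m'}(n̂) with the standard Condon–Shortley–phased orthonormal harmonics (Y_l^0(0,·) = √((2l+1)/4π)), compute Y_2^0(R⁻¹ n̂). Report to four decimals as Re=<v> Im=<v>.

Need the full column D^2_{m',0} for m'=−2..2 at α=5.2783, β=0.3715, γ=0.5854.
cos(β/2)=0.982798, sin(β/2)=0.184684
d^2_{-2,0}: single k=2 term ⇒ +0.080698;  D = -0.034297-0.073047i
d^2_{-1,0}: k∈[1..2] ⇒ +0.429435 -0.015164 = +0.414270;  D = +0.222125-0.349686i
d^2_{0,0}: k∈[0..2] ⇒ +0.932947 -0.131779 +0.001163 = +0.802332;  D = +0.802332+0.000000i
d^2_{1,0}: k∈[0..1] ⇒ -0.429435 +0.015164 = -0.414270;  D = -0.222125-0.349686i
d^2_{2,0}: single k=0 term ⇒ +0.080698;  D = -0.034297+0.073047i
Y_2^{m'}(θ=1.5155,φ=0.6058) and Σ D·Y over m':
  (-0.0343-0.0730i)·(+0.1354-0.3605i)  (+0.2221-0.3497i)·(+0.0350-0.0243i)  (+0.8023+0.0000i)·(-0.3125+0.0000i)  (-0.2221-0.3497i)·(-0.0350-0.0243i)  (-0.0343+0.0730i)·(+0.1354+0.3605i)
Y_2^0(R⁻¹ n̂) = -0.314093+0.000000i

Re=-0.3141 Im=0.0000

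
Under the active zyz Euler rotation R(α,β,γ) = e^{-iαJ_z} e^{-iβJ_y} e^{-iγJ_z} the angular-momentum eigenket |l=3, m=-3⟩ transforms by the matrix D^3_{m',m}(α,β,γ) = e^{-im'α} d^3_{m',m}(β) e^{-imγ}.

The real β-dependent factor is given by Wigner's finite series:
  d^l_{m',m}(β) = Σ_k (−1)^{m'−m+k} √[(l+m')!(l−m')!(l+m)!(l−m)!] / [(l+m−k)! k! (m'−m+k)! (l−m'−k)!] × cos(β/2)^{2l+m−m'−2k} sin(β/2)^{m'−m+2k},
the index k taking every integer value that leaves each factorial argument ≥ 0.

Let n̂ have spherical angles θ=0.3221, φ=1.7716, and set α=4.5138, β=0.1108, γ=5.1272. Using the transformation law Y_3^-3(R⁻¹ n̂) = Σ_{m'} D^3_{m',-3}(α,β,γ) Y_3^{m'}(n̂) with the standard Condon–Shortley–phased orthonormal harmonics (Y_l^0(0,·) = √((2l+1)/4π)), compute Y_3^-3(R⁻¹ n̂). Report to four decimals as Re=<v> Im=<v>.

Need the full column D^3_{m',-3} for m'=−3..3 at α=4.5138, β=0.1108, γ=5.1272.
cos(β/2)=0.998466, sin(β/2)=0.055372
d^3_{-3,-3}: single k=0 term ⇒ +0.990830;  D = -0.789583-0.598584i
d^3_{-2,-3}: single k=0 term ⇒ -0.134595;  D = -0.100874+0.089108i
d^3_{-1,-3}: single k=0 term ⇒ +0.011802;  D = +0.005915+0.010213i
d^3_{0,-3}: single k=0 term ⇒ -0.000756;  D = +0.000716-0.000242i
d^3_{1,-3}: single k=0 term ⇒ +0.000036;  D = -0.000005-0.000036i
d^3_{2,-3}: single k=0 term ⇒ -0.000001;  D = -0.000001-0.000000i
d^3_{3,-3}: single k=0 term ⇒ +0.000000;  D = -0.000000+0.000000i
Y_3^{m'}(θ=0.3221,φ=1.7716) and Σ D·Y over m':
  (-0.7896-0.5986i)·(+0.0075+0.0109i)  (-0.1009+0.0891i)·(-0.0894+0.0380i)  (+0.0059+0.0102i)·(-0.0714-0.3508i)  (+0.0007-0.0002i)·(+0.5306+0.0000i)  (-0.0000-0.0000i)·(+0.0714-0.3508i)  (-0.0000-0.0000i)·(-0.0894-0.0380i)  (-0.0000+0.0000i)·(-0.0075+0.0109i)
Y_3^-3(R⁻¹ n̂) = +0.009769-0.027832i

Re=0.0098 Im=-0.0278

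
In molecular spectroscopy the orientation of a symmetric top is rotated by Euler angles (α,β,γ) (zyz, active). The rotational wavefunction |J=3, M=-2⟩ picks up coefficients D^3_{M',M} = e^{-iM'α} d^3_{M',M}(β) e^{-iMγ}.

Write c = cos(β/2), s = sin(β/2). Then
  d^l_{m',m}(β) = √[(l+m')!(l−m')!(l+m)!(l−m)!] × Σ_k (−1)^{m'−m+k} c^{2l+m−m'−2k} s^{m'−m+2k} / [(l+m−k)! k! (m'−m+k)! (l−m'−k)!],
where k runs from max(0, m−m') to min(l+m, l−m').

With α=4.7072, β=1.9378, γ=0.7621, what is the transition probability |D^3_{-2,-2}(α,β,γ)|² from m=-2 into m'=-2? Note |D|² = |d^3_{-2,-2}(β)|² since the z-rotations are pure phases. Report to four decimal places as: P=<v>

First d^3_{-2,-2}(β=1.9378), then the phase factors e^{-i(-2)α} and e^{-i(-2)γ}:
c=cos(1.9378/2)=0.566207, s=sin(1.9378/2)=0.824263; N=√[1·120·1·120]=120.000000
k: max(0,(-2)−(-2))=0 … min(3+(-2),3−(-2))=1
  k=0: (−1)^0·120.0000/(120)·0.5662^6·0.8243^0 = +0.032950
  k=1: (−1)^1·120.0000/(24)·0.5662^4·0.8243^2 = -0.349142
d^3_{-2,-2}(1.9378) = +0.032950 -0.349142 = -0.316192
|D^3_{-2,-2}|² = |d^3_{-2,-2}(β)|² = (-0.316192)² = 0.099977 (the z-rotation phases have unit modulus)

P=0.1000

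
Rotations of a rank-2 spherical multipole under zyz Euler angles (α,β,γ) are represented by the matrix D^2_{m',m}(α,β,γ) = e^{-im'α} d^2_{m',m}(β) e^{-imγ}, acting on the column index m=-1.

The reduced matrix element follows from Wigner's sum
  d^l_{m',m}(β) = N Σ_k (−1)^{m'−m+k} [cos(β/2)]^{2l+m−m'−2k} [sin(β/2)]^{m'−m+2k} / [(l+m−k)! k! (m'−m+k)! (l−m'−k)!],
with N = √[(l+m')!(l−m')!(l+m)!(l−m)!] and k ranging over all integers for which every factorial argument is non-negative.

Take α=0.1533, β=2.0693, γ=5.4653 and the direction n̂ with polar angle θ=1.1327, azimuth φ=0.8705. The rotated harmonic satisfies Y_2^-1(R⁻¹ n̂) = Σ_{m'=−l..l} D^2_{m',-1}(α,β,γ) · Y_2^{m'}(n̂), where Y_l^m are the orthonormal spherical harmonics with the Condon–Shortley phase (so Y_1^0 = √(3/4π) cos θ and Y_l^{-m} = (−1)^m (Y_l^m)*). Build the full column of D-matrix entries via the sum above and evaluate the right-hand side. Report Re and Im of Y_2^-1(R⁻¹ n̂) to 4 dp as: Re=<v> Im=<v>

Need the full column D^2_{m',-1} for m'=−2..2 at α=0.1533, β=2.0693, γ=5.4653.
cos(β/2)=0.510827, sin(β/2)=0.859684
d^2_{-2,-1}: single k=1 term ⇒ +0.229187;  D = +0.199878-0.112141i
d^2_{-1,-1}: k∈[0..1] ⇒ +0.068092 -0.578557 = -0.510465;  D = -0.401824+0.314820i
d^2_{0,-1}: k∈[0..1] ⇒ -0.280695 +0.794997 = +0.514301;  D = +0.351662-0.375286i
d^2_{1,-1}: k∈[0..1] ⇒ +0.578557 -0.546204 = +0.032353;  D = +0.018258-0.026709i
d^2_{2,-1}: single k=0 term ⇒ -0.649112;  D = -0.280183+0.585529i
Y_2^{m'}(θ=1.1327,φ=0.8705) and Σ D·Y over m':
  (+0.1999-0.1121i)·(-0.0537-0.3122i)  (-0.4018+0.3148i)·(+0.1913-0.2269i)  (+0.3517-0.3753i)·(-0.1451+0.0000i)  (+0.0183-0.0267i)·(-0.1913-0.2269i)  (-0.2802+0.5855i)·(-0.0537+0.3122i)
Y_2^-1(R⁻¹ n̂) = -0.279487+0.031558i

Re=-0.2795 Im=0.0316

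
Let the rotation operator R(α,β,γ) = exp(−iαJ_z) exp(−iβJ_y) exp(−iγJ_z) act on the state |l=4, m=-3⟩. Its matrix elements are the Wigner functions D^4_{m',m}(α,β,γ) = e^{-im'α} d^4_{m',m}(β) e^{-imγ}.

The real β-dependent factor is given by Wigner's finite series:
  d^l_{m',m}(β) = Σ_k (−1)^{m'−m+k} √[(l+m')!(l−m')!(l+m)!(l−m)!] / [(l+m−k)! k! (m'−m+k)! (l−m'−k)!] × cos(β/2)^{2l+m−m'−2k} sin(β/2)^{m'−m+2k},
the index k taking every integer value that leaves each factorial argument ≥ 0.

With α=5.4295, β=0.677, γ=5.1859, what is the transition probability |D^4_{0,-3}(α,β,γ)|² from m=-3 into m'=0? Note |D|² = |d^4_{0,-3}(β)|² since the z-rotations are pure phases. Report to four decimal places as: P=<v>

P=0.0803

Split into d^4_{0,-3}(β=0.677) × two z-phases.
With c≡cos(β/2)=0.943254 and s≡sin(β/2)=0.332073, N=[24·24·1·5040]^{1/2}=1703.830978
k∈{0,1} keeps every argument non-negative
  k=0: (−1)^3·1703.8310/(144)·0.9433^5·0.3321^3 = -0.323524
  k=1: (−1)^4·1703.8310/(144)·0.9433^3·0.3321^5 = +0.040097
d^4_{0,-3}(0.677) = -0.323524 +0.040097 = -0.283426
|D^4_{0,-3}|² = |d^4_{0,-3}(β)|² = (-0.283426)² = 0.080330 (the z-rotation phases have unit modulus)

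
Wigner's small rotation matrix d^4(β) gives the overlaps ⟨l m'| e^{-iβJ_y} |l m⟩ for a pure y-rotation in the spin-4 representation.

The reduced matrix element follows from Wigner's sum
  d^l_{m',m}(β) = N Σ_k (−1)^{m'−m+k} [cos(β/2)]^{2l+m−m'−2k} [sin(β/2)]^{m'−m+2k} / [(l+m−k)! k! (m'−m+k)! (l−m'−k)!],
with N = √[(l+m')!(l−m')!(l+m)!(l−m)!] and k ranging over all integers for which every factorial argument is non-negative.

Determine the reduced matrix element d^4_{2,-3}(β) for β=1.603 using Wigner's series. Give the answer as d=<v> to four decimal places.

d^4_{2,-3}(β=1.603) via Wigner's sum:
With c≡cos(β/2)=0.695630 and s≡sin(β/2)=0.718400, N=[720·2·1·5040]^{1/2}=2693.993318
The bounds max(0,m−m')=0 and min(l+m,l−m')=1 give 2 terms
  k=0: (−1)^5·2693.9933/(240)·0.6956^3·0.7184^5 = -0.723024
  k=1: (−1)^6·2693.9933/(720)·0.6956^1·0.7184^7 = +0.257044
d^4_{2,-3}(1.603) = -0.723024 +0.257044 = -0.465980

d=-0.4660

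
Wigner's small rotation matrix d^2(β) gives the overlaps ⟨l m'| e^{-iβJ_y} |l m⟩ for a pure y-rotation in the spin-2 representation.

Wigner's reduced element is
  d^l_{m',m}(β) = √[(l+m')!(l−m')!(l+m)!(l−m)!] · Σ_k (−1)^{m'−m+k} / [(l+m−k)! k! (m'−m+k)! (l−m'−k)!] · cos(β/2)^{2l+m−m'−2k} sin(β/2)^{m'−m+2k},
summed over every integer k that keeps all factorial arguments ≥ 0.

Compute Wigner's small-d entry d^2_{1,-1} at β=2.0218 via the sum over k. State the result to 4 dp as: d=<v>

d^2_{1,-1}(β=2.0218) via Wigner's sum:
With c≡cos(β/2)=0.531098 and s≡sin(β/2)=0.847310, N=[6·1·1·6]^{1/2}=6.000000
k∈{0,1} keeps every argument non-negative
  k=0: (−1)^2·6.0000/(2)·0.5311^2·0.8473^2 = +0.607514
  k=1: (−1)^3·6.0000/(6)·0.5311^0·0.8473^4 = -0.515430
d^2_{1,-1}(2.0218) = +0.607514 -0.515430 = +0.092084

d=0.0921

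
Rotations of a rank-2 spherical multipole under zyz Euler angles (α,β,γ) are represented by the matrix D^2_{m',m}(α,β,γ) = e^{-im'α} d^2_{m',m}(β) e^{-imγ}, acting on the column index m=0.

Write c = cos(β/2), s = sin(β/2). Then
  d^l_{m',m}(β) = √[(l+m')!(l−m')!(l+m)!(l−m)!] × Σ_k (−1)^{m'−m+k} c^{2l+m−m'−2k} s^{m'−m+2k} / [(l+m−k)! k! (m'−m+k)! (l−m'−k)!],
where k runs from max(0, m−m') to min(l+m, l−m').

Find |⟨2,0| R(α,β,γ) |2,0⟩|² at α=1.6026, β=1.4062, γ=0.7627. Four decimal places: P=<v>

P=0.2113

First d^2_{0,0}(β=1.4062), then the phase factors e^{-i(0)α} and e^{-i(0)γ}:
With c≡cos(β/2)=0.762841 and s≡sin(β/2)=0.646586, N=[2·2·2·2]^{1/2}=4.000000
k∈{0,1,2} keeps every argument non-negative
  k=0: (−1)^0·4.0000/(4)·0.7628^4·0.6466^0 = +0.338639
  k=1: (−1)^1·4.0000/(1)·0.7628^2·0.6466^2 = -0.973152
  k=2: (−1)^2·4.0000/(4)·0.7628^0·0.6466^4 = +0.174785
d^2_{0,0}(1.4062) = +0.338639 -0.973152 +0.174785 = -0.459728
|D^2_{0,0}|² = |d^2_{0,0}(β)|² = (-0.459728)² = 0.211350 (the z-rotation phases have unit modulus)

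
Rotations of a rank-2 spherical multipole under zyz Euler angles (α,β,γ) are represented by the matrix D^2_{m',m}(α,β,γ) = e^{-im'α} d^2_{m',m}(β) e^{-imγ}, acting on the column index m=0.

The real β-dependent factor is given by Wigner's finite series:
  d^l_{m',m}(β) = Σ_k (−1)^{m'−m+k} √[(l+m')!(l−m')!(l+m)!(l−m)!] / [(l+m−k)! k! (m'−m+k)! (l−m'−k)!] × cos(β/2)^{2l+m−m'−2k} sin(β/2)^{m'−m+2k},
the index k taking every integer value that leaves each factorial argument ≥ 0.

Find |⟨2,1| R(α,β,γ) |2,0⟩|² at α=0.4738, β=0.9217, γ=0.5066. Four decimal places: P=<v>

P=0.3478

D^2_{1,0}(0.4738,0.9217,0.5066) = e^{-i·1·0.4738}·d^2_{1,0}(0.9217)·e^{-i·0·0.5066}. Compute d first:
With c≡cos(β/2)=0.895675 and s≡sin(β/2)=0.444710, N=[6·1·2·2]^{1/2}=4.898979
The bounds max(0,m−m')=0 and min(l+m,l−m')=1 give 2 terms
  k=0: (−1)^1·4.8990/(2)·0.8957^3·0.4447^1 = -0.782714
  k=1: (−1)^2·4.8990/(2)·0.8957^1·0.4447^3 = +0.192955
d^2_{1,0}(0.9217) = -0.782714 +0.192955 = -0.589759
|D^2_{1,0}|² = |d^2_{1,0}(β)|² = (-0.589759)² = 0.347816 (the z-rotation phases have unit modulus)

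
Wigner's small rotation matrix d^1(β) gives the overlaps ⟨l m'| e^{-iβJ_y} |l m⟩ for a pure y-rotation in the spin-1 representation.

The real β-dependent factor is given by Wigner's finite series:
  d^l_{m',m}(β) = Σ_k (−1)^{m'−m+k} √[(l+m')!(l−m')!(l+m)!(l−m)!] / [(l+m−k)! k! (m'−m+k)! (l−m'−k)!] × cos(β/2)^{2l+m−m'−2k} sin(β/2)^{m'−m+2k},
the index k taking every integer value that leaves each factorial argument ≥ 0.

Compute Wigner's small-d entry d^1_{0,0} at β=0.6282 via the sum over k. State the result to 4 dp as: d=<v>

d=0.8091

d^1_{0,0}(β=0.6282) via Wigner's sum:
With c≡cos(β/2)=0.951075 and s≡sin(β/2)=0.308961, N=[1·1·1·1]^{1/2}=1.000000
k: max(0,(0)−(0))=0 … min(1+(0),1−(0))=1
  k=0: (−1)^0·1.0000/(1)·0.9511^2·0.3090^0 = +0.904543
  k=1: (−1)^1·1.0000/(1)·0.9511^0·0.3090^2 = -0.095457
d^1_{0,0}(0.6282) = +0.904543 -0.095457 = +0.809087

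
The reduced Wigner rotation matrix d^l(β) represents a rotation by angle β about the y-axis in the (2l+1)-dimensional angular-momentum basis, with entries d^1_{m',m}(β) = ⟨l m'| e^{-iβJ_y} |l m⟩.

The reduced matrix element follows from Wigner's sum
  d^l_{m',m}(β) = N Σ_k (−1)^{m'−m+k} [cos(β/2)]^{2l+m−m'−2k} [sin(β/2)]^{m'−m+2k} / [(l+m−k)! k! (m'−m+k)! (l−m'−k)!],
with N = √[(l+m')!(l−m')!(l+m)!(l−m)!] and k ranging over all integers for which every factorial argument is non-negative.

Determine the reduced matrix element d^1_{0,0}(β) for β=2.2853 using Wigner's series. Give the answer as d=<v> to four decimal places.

d=-0.6552

d^1_{0,0}(β=2.2853) via Wigner's sum:
Half-angle: c=0.415185, s=0.909737. N=√(1·1·1·1)=1.000000
Admissible k: 0..1 (factorial args all ≥0)
  k=0: (−1)^0·1.0000/(1)·0.4152^2·0.9097^0 = +0.172379
  k=1: (−1)^1·1.0000/(1)·0.4152^0·0.9097^2 = -0.827621
d^1_{0,0}(2.2853) = +0.172379 -0.827621 = -0.655243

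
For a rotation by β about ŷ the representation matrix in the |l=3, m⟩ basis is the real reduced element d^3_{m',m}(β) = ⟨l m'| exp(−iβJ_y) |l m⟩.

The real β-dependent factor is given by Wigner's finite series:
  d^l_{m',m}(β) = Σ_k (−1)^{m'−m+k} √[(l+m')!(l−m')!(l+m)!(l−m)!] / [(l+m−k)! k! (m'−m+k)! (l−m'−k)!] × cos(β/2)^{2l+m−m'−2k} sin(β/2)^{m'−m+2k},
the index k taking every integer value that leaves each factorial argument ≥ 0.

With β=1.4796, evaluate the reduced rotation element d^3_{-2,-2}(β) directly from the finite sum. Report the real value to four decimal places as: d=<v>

d^3_{-2,-2}(β=1.4796) via Wigner's sum:
c=cos(1.4796/2)=0.738603, s=sin(1.4796/2)=0.674140; N=√[1·120·1·120]=120.000000
k: max(0,(-2)−(-2))=0 … min(3+(-2),3−(-2))=1
  k=0: (−1)^0·120.0000/(120)·0.7386^6·0.6741^0 = +0.162356
  k=1: (−1)^1·120.0000/(24)·0.7386^4·0.6741^2 = -0.676263
d^3_{-2,-2}(1.4796) = +0.162356 -0.676263 = -0.513907

d=-0.5139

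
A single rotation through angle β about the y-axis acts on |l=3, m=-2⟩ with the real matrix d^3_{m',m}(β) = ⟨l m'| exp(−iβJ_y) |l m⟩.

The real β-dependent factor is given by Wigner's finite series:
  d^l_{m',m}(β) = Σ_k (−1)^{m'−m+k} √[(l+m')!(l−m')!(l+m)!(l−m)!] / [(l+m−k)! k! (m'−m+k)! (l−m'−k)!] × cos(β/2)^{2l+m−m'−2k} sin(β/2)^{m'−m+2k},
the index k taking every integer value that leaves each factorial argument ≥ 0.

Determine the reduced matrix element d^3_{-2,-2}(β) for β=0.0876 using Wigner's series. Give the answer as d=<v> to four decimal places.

d^3_{-2,-2}(β=0.0876) via Wigner's sum:
With c≡cos(β/2)=0.999041 and s≡sin(β/2)=0.043786, N=[1·120·1·120]^{1/2}=120.000000
Admissible k: 0..1 (factorial args all ≥0)
  k=0: (−1)^0·120.0000/(120)·0.9990^6·0.0438^0 = +0.994259
  k=1: (−1)^1·120.0000/(24)·0.9990^4·0.0438^2 = -0.009549
d^3_{-2,-2}(0.0876) = +0.994259 -0.009549 = +0.984710

d=0.9847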